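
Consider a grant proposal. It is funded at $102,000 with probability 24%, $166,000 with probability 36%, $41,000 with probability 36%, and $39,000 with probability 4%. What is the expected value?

EV = 0.24 × 102000 + 0.36 × 166000 + 0.36 × 41000 + 0.04 × 39000 = 24480 + 59760 + 14760 + 1560 = 100560

$100,560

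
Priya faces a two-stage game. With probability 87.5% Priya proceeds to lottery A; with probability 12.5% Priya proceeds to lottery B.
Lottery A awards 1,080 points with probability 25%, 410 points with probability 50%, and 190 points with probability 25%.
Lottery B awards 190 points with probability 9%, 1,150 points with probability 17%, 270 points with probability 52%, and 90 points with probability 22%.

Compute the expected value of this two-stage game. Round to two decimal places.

503.79 points

EV(A) = 0.25 × 1080 + 0.5 × 410 + 0.25 × 190 = 270 + 205 + 47.5 = 522.5
EV(B) = 0.09 × 190 + 0.17 × 1150 + 0.52 × 270 + 0.22 × 90 = 17.1 + 195.5 + 140.4 + 19.8 = 372.8
Overall = 0.875 × 522.5 + 0.125 × 372.8 = 457.1875 + 46.6 = 503.7875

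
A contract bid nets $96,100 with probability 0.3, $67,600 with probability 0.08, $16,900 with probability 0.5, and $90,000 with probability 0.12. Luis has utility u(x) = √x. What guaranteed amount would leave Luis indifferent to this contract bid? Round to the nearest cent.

E[u] = 0.3·√96100 + 0.08·√67600 + 0.5·√16900 + 0.12·√90000 = 0.3·310 + 0.08·260 + 0.5·130 + 0.12·300 = 214.8
CE = (214.8)² = 46139.04

$46,139.04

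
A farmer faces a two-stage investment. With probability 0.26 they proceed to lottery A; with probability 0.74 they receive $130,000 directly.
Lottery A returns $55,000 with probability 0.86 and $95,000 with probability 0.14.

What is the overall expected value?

$111,956

EV(A) = 0.86 × 55000 + 0.14 × 95000 = 47300 + 13300 = 60600
Branch B: 130000 (certain)
Overall = 0.26 × 60600 + 0.74 × 130000 = 15756 + 96200 = 111956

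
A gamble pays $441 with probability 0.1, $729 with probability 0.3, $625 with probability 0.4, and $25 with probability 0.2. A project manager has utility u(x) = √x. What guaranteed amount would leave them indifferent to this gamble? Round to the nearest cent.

E[u] = 0.1·√441 + 0.3·√729 + 0.4·√625 + 0.2·√25 = 0.1·21 + 0.3·27 + 0.4·25 + 0.2·5 = 21.2
CE = (21.2)² = 449.44

$449.44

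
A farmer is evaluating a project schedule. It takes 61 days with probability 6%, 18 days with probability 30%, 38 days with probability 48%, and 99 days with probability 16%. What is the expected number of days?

43.14 days

EV = 0.06 × 61 + 0.3 × 18 + 0.48 × 38 + 0.16 × 99 = 3.66 + 5.4 + 18.24 + 15.84 = 43.14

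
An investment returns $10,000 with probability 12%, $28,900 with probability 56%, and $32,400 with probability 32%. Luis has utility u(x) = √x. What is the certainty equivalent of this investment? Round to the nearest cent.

E[u] = 0.12·√10000 + 0.56·√28900 + 0.32·√32400 = 0.12·100 + 0.56·170 + 0.32·180 = 164.8
CE = (164.8)² = 27159.04

$27,159.04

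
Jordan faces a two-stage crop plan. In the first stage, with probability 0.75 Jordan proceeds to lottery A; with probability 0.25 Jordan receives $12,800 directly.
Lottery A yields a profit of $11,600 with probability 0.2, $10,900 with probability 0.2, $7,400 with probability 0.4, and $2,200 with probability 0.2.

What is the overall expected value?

EV(A) = 0.2 × 11600 + 0.2 × 10900 + 0.4 × 7400 + 0.2 × 2200 = 2320 + 2180 + 2960 + 440 = 7900
Branch B: 12800 (certain)
Overall = 0.75 × 7900 + 0.25 × 12800 = 5925 + 3200 = 9125

$9,125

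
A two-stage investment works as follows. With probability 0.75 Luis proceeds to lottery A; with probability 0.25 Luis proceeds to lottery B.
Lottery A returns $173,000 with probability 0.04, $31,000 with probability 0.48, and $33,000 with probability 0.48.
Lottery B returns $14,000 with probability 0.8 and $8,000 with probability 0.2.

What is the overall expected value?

EV(A) = 0.04 × 173000 + 0.48 × 31000 + 0.48 × 33000 = 6920 + 14880 + 15840 = 37640
EV(B) = 0.8 × 14000 + 0.2 × 8000 = 11200 + 1600 = 12800
Overall = 0.75 × 37640 + 0.25 × 12800 = 28230 + 3200 = 31430

$31,430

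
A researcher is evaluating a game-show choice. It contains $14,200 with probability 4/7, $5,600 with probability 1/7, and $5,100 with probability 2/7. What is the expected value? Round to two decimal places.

EV = 4/7 × 14200 + 1/7 × 5600 + 2/7 × 5100 = 8114.2857 + 800 + 1457.1429 = 10371.4286

$10,371.43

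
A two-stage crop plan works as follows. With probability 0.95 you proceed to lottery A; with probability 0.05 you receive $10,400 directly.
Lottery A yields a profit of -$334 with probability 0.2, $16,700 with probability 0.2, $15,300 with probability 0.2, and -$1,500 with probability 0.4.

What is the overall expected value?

$5,966.54

EV(A) = 0.2 × (-334) + 0.2 × 16700 + 0.2 × 15300 + 0.4 × (-1500) = -66.8 + 3340 + 3060 − 600 = 5733.2
Branch B: 10400 (certain)
Overall = 0.95 × 5733.2 + 0.05 × 10400 = 5446.54 + 520 = 5966.54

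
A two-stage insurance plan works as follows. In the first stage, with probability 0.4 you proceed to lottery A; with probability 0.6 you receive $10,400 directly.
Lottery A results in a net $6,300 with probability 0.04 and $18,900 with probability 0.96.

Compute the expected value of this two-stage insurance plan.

$13,598.40

EV(A) = 0.04 × 6300 + 0.96 × 18900 = 252 + 18144 = 18396
Branch B: 10400 (certain)
Overall = 0.4 × 18396 + 0.6 × 10400 = 7358.4 + 6240 = 13598.4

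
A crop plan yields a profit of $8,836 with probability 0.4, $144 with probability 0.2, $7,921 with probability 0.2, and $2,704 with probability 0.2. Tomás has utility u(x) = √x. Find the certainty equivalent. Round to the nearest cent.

$4,651.24

E[u] = 0.4·√8836 + 0.2·√144 + 0.2·√7921 + 0.2·√2704 = 0.4·94 + 0.2·12 + 0.2·89 + 0.2·52 = 68.2
CE = (68.2)² = 4651.24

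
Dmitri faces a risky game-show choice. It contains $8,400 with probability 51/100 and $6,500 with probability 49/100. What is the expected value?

EV = 51/100 × 8400 + 49/100 × 6500 = 4284 + 3185 = 7469

$7,469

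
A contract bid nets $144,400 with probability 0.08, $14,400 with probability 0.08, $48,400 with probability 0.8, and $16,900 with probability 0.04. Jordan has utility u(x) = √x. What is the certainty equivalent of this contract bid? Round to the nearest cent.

$48,929.44

E[u] = 0.08·√144400 + 0.08·√14400 + 0.8·√48400 + 0.04·√16900 = 0.08·380 + 0.08·120 + 0.8·220 + 0.04·130 = 221.2
CE = (221.2)² = 48929.44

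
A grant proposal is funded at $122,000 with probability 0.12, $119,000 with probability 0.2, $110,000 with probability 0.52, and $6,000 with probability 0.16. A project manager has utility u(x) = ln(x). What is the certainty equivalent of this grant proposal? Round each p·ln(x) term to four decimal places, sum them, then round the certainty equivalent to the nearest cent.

E[u] = 0.12·ln(122000) + 0.2·ln(119000) + 0.52·ln(110000) + 0.16·ln(6000) = 1.4054 + 2.3374 + 6.0363 + 1.3919 = 11.1710
CE = e^11.1710 ≈ 71040.12

$71,040.12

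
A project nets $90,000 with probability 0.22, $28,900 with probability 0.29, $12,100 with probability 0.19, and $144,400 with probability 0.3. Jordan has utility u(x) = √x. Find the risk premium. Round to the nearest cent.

$11,199.96

E[u] = 0.22·√90000 + 0.29·√28900 + 0.19·√12100 + 0.3·√144400 = 0.22·300 + 0.29·170 + 0.19·110 + 0.3·380 = 250.2
CE = (250.2)² = 62600.04
Risk premium = EV − CE = 73800 − 62600.04 = 11199.96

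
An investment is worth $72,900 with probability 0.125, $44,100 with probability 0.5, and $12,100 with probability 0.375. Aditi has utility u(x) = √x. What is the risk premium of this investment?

$3,300

E[u] = 0.125·√72900 + 0.5·√44100 + 0.375·√12100 = 0.125·270 + 0.5·210 + 0.375·110 = 180
CE = (180)² = 32400
Risk premium = EV − CE = 35700 − 32400 = 3300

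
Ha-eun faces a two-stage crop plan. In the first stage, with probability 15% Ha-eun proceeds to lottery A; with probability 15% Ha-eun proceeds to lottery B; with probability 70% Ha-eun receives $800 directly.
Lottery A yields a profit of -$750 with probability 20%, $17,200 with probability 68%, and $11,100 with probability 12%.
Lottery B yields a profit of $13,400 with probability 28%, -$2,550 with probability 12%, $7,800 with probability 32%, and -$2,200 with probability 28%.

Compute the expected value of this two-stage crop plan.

EV(A) = 0.2 × (-750) + 0.68 × 17200 + 0.12 × 11100 = -150 + 11696 + 1332 = 12878
EV(B) = 0.28 × 13400 + 0.12 × (-2550) + 0.32 × 7800 + 0.28 × (-2200) = 3752 − 306 + 2496 − 616 = 5326
Branch C: 800 (certain)
Overall = 0.15 × 12878 + 0.15 × 5326 + 0.7 × 800 = 1931.7 + 798.9 + 560 = 3290.6

$3,290.60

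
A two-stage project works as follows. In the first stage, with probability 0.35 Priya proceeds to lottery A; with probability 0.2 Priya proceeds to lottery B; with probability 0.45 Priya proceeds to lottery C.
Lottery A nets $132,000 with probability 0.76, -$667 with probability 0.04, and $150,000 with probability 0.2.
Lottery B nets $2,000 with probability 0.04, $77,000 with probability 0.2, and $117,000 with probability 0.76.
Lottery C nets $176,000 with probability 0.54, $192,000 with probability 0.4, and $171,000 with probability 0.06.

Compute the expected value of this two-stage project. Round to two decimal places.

EV(A) = 0.76 × 132000 + 0.04 × (-667) + 0.2 × 150000 = 100320 − 26.68 + 30000 = 130293.32
EV(B) = 0.04 × 2000 + 0.2 × 77000 + 0.76 × 117000 = 80 + 15400 + 88920 = 104400
EV(C) = 0.54 × 176000 + 0.4 × 192000 + 0.06 × 171000 = 95040 + 76800 + 10260 = 182100
Overall = 0.35 × 130293.32 + 0.2 × 104400 + 0.45 × 182100 = 45602.662 + 20880 + 81945 = 148427.662

$148,427.66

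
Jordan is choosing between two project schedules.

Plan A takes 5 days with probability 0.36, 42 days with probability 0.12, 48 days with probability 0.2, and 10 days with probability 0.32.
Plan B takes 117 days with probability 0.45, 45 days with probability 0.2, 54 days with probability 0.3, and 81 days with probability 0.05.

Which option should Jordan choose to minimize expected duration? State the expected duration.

Plan A = 0.36 × 5 + 0.12 × 42 + 0.2 × 48 + 0.32 × 10 = 1.8 + 5.04 + 9.6 + 3.2 = 19.64
Plan B = 0.45 × 117 + 0.2 × 45 + 0.3 × 54 + 0.05 × 81 = 52.65 + 9 + 16.2 + 4.05 = 81.9

Plan A (19.64 days)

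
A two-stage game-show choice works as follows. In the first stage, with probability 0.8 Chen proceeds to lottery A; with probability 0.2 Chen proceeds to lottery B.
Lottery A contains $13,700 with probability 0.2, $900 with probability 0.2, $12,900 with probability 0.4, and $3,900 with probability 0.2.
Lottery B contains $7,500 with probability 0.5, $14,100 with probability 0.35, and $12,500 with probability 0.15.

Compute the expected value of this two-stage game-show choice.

EV(A) = 0.2 × 13700 + 0.2 × 900 + 0.4 × 12900 + 0.2 × 3900 = 2740 + 180 + 5160 + 780 = 8860
EV(B) = 0.5 × 7500 + 0.35 × 14100 + 0.15 × 12500 = 3750 + 4935 + 1875 = 10560
Overall = 0.8 × 8860 + 0.2 × 10560 = 7088 + 2112 = 9200

$9,200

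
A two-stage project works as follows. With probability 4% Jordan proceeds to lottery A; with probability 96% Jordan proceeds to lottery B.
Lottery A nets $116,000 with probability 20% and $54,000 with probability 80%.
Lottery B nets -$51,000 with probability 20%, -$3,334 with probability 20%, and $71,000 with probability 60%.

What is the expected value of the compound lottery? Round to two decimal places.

EV(A) = 0.2 × 116000 + 0.8 × 54000 = 23200 + 43200 = 66400
EV(B) = 0.2 × (-51000) + 0.2 × (-3334) + 0.6 × 71000 = -10200 − 666.8 + 42600 = 31733.2
Overall = 0.04 × 66400 + 0.96 × 31733.2 = 2656 + 30463.872 = 33119.872

$33,119.87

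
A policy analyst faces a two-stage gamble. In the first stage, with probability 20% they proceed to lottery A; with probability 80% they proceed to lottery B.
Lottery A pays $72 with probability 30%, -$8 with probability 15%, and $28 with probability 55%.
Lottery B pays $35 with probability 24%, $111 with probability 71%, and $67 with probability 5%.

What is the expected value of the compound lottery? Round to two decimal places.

EV(A) = 0.3 × 72 + 0.15 × (-8) + 0.55 × 28 = 21.6 − 1.2 + 15.4 = 35.8
EV(B) = 0.24 × 35 + 0.71 × 111 + 0.05 × 67 = 8.4 + 78.81 + 3.35 = 90.56
Overall = 0.2 × 35.8 + 0.8 × 90.56 = 7.16 + 72.448 = 79.608

$79.61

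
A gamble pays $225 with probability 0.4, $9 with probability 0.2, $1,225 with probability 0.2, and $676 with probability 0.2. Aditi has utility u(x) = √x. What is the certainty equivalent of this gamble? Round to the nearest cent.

$353.44

E[u] = 0.4·√225 + 0.2·√9 + 0.2·√1225 + 0.2·√676 = 0.4·15 + 0.2·3 + 0.2·35 + 0.2·26 = 18.8
CE = (18.8)² = 353.44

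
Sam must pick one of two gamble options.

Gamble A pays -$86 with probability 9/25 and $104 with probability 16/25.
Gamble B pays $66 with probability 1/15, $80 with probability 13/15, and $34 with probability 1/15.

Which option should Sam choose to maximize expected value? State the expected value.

Gamble A = 9/25 × (-86) + 16/25 × 104 = -30.96 + 66.56 = 35.6
Gamble B = 1/15 × 66 + 13/15 × 80 + 1/15 × 34 = 4.4 + 69.3333 + 2.2667 = 76

Gamble B ($76)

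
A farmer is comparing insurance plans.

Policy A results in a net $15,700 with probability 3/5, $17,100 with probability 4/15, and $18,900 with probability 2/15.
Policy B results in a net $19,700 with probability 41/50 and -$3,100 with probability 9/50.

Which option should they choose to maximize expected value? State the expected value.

Policy A ($16,500)

Policy A = 3/5 × 15700 + 4/15 × 17100 + 2/15 × 18900 = 9420 + 4560 + 2520 = 16500
Policy B = 41/50 × 19700 + 9/50 × (-3100) = 16154 − 558 = 15596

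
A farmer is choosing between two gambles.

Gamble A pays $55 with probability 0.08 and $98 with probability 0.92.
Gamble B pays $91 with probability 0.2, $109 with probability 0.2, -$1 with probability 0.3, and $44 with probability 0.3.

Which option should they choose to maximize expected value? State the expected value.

Gamble A ($94.56)

Gamble A = 0.08 × 55 + 0.92 × 98 = 4.4 + 90.16 = 94.56
Gamble B = 0.2 × 91 + 0.2 × 109 + 0.3 × (-1) + 0.3 × 44 = 18.2 + 21.8 − 0.3 + 13.2 = 52.9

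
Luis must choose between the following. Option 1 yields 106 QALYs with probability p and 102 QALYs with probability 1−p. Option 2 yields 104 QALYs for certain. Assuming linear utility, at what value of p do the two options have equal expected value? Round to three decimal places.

p·106 + (1−p)·102 = 104
4p + 102 = 104
p = (104 − 102) / 4

p = 0.500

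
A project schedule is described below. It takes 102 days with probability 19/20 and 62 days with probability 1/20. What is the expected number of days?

EV = 19/20 × 102 + 1/20 × 62 = 96.9 + 3.1 = 100

100 days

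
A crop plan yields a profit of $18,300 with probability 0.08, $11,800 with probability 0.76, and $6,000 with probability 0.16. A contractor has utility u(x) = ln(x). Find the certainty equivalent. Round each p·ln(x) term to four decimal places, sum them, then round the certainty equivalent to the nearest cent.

$10,967.59

E[u] = 0.08·ln(18300) + 0.76·ln(11800) + 0.16·ln(6000) = 0.7852 + 7.1256 + 1.3919 = 9.3027
CE = e^9.3027 ≈ 10967.59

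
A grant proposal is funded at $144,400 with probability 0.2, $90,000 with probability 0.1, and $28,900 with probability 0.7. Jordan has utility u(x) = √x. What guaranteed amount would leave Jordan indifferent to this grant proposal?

$50,625

E[u] = 0.2·√144400 + 0.1·√90000 + 0.7·√28900 = 0.2·380 + 0.1·300 + 0.7·170 = 225
CE = (225)² = 50625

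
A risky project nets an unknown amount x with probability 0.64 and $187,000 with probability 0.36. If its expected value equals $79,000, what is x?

0.64·x + 0.36·187000 = 79000
0.64·x = 79000 − 67320 = 11680
x = 11680 / 0.64 = 18250

x = $18,250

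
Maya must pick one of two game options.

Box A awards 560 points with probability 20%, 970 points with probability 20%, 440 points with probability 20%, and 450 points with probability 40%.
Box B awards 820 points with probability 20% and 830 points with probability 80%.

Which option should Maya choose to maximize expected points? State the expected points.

Box A = 0.2 × 560 + 0.2 × 970 + 0.2 × 440 + 0.4 × 450 = 112 + 194 + 88 + 180 = 574
Box B = 0.2 × 820 + 0.8 × 830 = 164 + 664 = 828

Box B (828 points)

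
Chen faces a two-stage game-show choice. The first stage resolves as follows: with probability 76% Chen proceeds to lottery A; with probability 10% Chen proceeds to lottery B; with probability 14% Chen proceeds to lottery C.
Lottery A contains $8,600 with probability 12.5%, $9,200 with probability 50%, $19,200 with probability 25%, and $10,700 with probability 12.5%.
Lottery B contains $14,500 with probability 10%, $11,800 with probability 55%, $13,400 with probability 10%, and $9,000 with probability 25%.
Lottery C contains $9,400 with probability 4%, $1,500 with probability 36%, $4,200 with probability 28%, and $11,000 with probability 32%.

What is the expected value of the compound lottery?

$10,916.18

EV(A) = 0.125 × 8600 + 0.5 × 9200 + 0.25 × 19200 + 0.125 × 10700 = 1075 + 4600 + 4800 + 1337.5 = 11812.5
EV(B) = 0.1 × 14500 + 0.55 × 11800 + 0.1 × 13400 + 0.25 × 9000 = 1450 + 6490 + 1340 + 2250 = 11530
EV(C) = 0.04 × 9400 + 0.36 × 1500 + 0.28 × 4200 + 0.32 × 11000 = 376 + 540 + 1176 + 3520 = 5612
Overall = 0.76 × 11812.5 + 0.1 × 11530 + 0.14 × 5612 = 8977.5 + 1153 + 785.68 = 10916.18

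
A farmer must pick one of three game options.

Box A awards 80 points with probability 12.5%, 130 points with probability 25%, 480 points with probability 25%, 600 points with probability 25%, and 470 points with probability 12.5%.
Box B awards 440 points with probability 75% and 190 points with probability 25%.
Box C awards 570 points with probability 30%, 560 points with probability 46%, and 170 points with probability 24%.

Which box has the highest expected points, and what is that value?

Box C (469.4 points)

Box A = 0.125 × 80 + 0.25 × 130 + 0.25 × 480 + 0.25 × 600 + 0.125 × 470 = 10 + 32.5 + 120 + 150 + 58.75 = 371.25
Box B = 0.75 × 440 + 0.25 × 190 = 330 + 47.5 = 377.5
Box C = 0.3 × 570 + 0.46 × 560 + 0.24 × 170 = 171 + 257.6 + 40.8 = 469.4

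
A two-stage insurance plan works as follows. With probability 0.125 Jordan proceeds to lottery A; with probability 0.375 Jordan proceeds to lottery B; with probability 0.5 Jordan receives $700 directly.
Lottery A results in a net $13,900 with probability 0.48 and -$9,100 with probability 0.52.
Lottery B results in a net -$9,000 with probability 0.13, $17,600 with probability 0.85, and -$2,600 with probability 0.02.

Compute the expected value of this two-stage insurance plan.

$5,744.25

EV(A) = 0.48 × 13900 + 0.52 × (-9100) = 6672 − 4732 = 1940
EV(B) = 0.13 × (-9000) + 0.85 × 17600 + 0.02 × (-2600) = -1170 + 14960 − 52 = 13738
Branch C: 700 (certain)
Overall = 0.125 × 1940 + 0.375 × 13738 + 0.5 × 700 = 242.5 + 5151.75 + 350 = 5744.25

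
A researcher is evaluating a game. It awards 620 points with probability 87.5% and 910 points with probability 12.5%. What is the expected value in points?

EV = 0.875 × 620 + 0.125 × 910 = 542.5 + 113.75 = 656.25

656.25 points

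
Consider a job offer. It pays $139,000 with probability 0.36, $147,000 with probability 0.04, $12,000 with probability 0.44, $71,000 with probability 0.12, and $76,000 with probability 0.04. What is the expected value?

EV = 0.36 × 139000 + 0.04 × 147000 + 0.44 × 12000 + 0.12 × 71000 + 0.04 × 76000 = 50040 + 5880 + 5280 + 8520 + 3040 = 72760

$72,760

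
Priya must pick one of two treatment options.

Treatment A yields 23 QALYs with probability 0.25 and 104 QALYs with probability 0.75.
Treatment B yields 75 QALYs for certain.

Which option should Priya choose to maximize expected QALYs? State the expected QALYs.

Treatment A = 0.25 × 23 + 0.75 × 104 = 5.75 + 78 = 83.75
Treatment B: 75 (certain)

Treatment A (83.75 QALYs)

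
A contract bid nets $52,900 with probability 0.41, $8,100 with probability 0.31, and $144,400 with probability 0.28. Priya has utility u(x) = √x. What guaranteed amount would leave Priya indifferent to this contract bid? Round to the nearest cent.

$52,257.96

E[u] = 0.41·√52900 + 0.31·√8100 + 0.28·√144400 = 0.41·230 + 0.31·90 + 0.28·380 = 228.6
CE = (228.6)² = 52257.96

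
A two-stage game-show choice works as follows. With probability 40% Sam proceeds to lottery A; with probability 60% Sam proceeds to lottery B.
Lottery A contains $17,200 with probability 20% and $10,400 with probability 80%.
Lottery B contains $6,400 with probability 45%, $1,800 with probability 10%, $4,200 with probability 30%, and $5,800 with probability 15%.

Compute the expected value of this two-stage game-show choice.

$7,818

EV(A) = 0.2 × 17200 + 0.8 × 10400 = 3440 + 8320 = 11760
EV(B) = 0.45 × 6400 + 0.1 × 1800 + 0.3 × 4200 + 0.15 × 5800 = 2880 + 180 + 1260 + 870 = 5190
Overall = 0.4 × 11760 + 0.6 × 5190 = 4704 + 3114 = 7818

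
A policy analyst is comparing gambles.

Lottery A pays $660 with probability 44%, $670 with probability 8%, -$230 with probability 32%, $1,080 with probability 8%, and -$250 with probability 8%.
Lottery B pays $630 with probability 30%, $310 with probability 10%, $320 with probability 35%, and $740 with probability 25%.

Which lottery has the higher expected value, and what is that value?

Lottery A = 0.44 × 660 + 0.08 × 670 + 0.32 × (-230) + 0.08 × 1080 + 0.08 × (-250) = 290.4 + 53.6 − 73.6 + 86.4 − 20 = 336.8
Lottery B = 0.3 × 630 + 0.1 × 310 + 0.35 × 320 + 0.25 × 740 = 189 + 31 + 112 + 185 = 517

Lottery B ($517)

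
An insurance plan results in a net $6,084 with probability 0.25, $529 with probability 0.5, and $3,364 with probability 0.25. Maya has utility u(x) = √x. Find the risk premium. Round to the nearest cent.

E[u] = 0.25·√6084 + 0.5·√529 + 0.25·√3364 = 0.25·78 + 0.5·23 + 0.25·58 = 45.5
CE = (45.5)² = 2070.25
Risk premium = EV − CE = 2626.5 − 2070.25 = 556.25

$556.25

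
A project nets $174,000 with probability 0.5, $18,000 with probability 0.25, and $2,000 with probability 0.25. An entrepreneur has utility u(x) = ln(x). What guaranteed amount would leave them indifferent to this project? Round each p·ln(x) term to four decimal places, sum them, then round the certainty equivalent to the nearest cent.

$32,308.96

E[u] = 0.5·ln(174000) + 0.25·ln(18000) + 0.25·ln(2000) = 6.0334 + 2.4495 + 1.9002 = 10.3831
CE = e^10.3831 ≈ 32308.96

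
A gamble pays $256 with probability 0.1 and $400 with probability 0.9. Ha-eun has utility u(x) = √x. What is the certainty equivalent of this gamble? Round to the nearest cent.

E[u] = 0.1·√256 + 0.9·√400 = 0.1·16 + 0.9·20 = 19.6
CE = (19.6)² = 384.16

$384.16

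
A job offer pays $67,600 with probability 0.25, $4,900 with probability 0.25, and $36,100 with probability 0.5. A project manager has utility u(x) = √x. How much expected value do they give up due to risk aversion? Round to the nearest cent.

$4,668.75

E[u] = 0.25·√67600 + 0.25·√4900 + 0.5·√36100 = 0.25·260 + 0.25·70 + 0.5·190 = 177.5
CE = (177.5)² = 31506.25
Risk premium = EV − CE = 36175 − 31506.25 = 4668.75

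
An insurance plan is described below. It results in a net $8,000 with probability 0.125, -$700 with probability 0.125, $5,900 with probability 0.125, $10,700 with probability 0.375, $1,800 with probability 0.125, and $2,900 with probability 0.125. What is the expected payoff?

EV = 0.125 × 8000 + 0.125 × (-700) + 0.125 × 5900 + 0.375 × 10700 + 0.125 × 1800 + 0.125 × 2900 = 1000 − 87.5 + 737.5 + 4012.5 + 225 + 362.5 = 6250

$6,250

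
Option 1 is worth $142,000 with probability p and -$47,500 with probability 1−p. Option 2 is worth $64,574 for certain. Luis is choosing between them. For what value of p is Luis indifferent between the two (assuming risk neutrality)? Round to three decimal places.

p·142000 + (1−p)·(-47500) = 64574
189500p − 47500 = 64574
p = (64574 + 47500) / 189500

p = 0.591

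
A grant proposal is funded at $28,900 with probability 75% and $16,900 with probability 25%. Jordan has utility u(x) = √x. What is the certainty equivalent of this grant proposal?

$25,600

E[u] = 0.75·√28900 + 0.25·√16900 = 0.75·170 + 0.25·130 = 160
CE = (160)² = 25600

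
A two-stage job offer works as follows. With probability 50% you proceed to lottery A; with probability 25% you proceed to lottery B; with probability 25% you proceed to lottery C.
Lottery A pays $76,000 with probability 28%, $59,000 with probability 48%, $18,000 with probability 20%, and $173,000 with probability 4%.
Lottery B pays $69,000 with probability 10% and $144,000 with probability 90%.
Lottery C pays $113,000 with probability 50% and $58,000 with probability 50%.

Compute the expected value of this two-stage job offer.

$85,560

EV(A) = 0.28 × 76000 + 0.48 × 59000 + 0.2 × 18000 + 0.04 × 173000 = 21280 + 28320 + 3600 + 6920 = 60120
EV(B) = 0.1 × 69000 + 0.9 × 144000 = 6900 + 129600 = 136500
EV(C) = 0.5 × 113000 + 0.5 × 58000 = 56500 + 29000 = 85500
Overall = 0.5 × 60120 + 0.25 × 136500 + 0.25 × 85500 = 30060 + 34125 + 21375 = 85560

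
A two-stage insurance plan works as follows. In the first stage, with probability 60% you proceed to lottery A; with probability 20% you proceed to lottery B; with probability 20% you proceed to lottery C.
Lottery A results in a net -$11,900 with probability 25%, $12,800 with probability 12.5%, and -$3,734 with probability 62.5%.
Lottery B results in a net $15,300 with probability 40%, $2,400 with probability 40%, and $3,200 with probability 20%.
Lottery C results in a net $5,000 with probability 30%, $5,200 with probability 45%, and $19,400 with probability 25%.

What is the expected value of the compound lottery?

$1,056.75

EV(A) = 0.25 × (-11900) + 0.125 × 12800 + 0.625 × (-3734) = -2975 + 1600 − 2333.75 = -3708.75
EV(B) = 0.4 × 15300 + 0.4 × 2400 + 0.2 × 3200 = 6120 + 960 + 640 = 7720
EV(C) = 0.3 × 5000 + 0.45 × 5200 + 0.25 × 19400 = 1500 + 2340 + 4850 = 8690
Overall = 0.6 × (-3708.75) + 0.2 × 7720 + 0.2 × 8690 = -2225.25 + 1544 + 1738 = 1056.75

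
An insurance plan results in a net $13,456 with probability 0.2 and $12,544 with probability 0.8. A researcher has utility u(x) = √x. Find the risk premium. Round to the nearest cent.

$2.56

E[u] = 0.2·√13456 + 0.8·√12544 = 0.2·116 + 0.8·112 = 112.8
CE = (112.8)² = 12723.84
Risk premium = EV − CE = 12726.4 − 12723.84 = 2.56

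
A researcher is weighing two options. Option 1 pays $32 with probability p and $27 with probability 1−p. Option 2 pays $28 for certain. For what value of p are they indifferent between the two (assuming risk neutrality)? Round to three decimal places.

p = 0.200

p·32 + (1−p)·27 = 28
5p + 27 = 28
p = (28 − 27) / 5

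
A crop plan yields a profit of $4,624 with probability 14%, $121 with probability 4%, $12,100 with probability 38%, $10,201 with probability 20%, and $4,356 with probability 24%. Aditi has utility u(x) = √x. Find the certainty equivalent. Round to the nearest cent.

E[u] = 0.14·√4624 + 0.04·√121 + 0.38·√12100 + 0.2·√10201 + 0.24·√4356 = 0.14·68 + 0.04·11 + 0.38·110 + 0.2·101 + 0.24·66 = 87.8
CE = (87.8)² = 7708.84

$7,708.84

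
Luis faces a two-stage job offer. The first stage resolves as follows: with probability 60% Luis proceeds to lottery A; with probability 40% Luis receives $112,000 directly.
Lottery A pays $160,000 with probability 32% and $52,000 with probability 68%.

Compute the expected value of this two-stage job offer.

$96,736

EV(A) = 0.32 × 160000 + 0.68 × 52000 = 51200 + 35360 = 86560
Branch B: 112000 (certain)
Overall = 0.6 × 86560 + 0.4 × 112000 = 51936 + 44800 = 96736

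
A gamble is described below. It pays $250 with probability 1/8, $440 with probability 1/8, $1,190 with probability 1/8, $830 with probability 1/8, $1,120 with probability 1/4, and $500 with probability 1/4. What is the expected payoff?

$743.75

EV = 1/8 × 250 + 1/8 × 440 + 1/8 × 1190 + 1/8 × 830 + 1/4 × 1120 + 1/4 × 500 = 31.25 + 55 + 148.75 + 103.75 + 280 + 125 = 743.75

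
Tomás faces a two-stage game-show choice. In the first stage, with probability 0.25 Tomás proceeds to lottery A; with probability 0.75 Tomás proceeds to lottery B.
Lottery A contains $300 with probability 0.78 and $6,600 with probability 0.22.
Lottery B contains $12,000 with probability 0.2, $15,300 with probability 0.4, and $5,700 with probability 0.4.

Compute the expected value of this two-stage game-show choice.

EV(A) = 0.78 × 300 + 0.22 × 6600 = 234 + 1452 = 1686
EV(B) = 0.2 × 12000 + 0.4 × 15300 + 0.4 × 5700 = 2400 + 6120 + 2280 = 10800
Overall = 0.25 × 1686 + 0.75 × 10800 = 421.5 + 8100 = 8521.5

$8,521.50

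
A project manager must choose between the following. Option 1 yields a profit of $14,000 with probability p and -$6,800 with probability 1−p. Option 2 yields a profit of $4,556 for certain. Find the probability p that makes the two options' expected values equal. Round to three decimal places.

p·14000 + (1−p)·(-6800) = 4556
20800p − 6800 = 4556
p = (4556 + 6800) / 20800

p = 0.546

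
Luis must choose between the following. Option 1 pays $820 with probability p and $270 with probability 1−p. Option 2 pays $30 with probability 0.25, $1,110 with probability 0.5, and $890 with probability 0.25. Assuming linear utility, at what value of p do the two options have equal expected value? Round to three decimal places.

p = 0.936

EV(Option 2) = 0.25 × 30 + 0.5 × 1110 + 0.25 × 890 = 7.5 + 555 + 222.5 = 785
p·820 + (1−p)·270 = 785
550p + 270 = 785
p = (785 − 270) / 550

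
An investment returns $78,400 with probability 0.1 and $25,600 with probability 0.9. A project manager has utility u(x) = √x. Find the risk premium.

$1,296

E[u] = 0.1·√78400 + 0.9·√25600 = 0.1·280 + 0.9·160 = 172
CE = (172)² = 29584
Risk premium = EV − CE = 30880 − 29584 = 1296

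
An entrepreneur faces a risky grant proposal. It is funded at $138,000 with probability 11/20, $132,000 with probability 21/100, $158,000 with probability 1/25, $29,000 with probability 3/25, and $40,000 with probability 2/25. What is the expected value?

EV = 11/20 × 138000 + 21/100 × 132000 + 1/25 × 158000 + 3/25 × 29000 + 2/25 × 40000 = 75900 + 27720 + 6320 + 3480 + 3200 = 116620

$116,620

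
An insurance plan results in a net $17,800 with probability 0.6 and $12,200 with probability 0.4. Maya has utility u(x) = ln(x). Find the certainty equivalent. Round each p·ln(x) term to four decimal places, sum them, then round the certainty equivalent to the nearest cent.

$15,304.47

E[u] = 0.6·ln(17800) + 0.4·ln(12200) = 5.8722 + 3.7637 = 9.6359
CE = e^9.6359 ≈ 15304.47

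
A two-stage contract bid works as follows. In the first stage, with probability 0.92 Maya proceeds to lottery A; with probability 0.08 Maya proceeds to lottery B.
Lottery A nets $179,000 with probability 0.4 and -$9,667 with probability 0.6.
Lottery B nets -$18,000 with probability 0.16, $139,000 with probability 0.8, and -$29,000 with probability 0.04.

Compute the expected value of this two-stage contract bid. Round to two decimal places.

$69,108.62

EV(A) = 0.4 × 179000 + 0.6 × (-9667) = 71600 − 5800.2 = 65799.8
EV(B) = 0.16 × (-18000) + 0.8 × 139000 + 0.04 × (-29000) = -2880 + 111200 − 1160 = 107160
Overall = 0.92 × 65799.8 + 0.08 × 107160 = 60535.816 + 8572.8 = 69108.616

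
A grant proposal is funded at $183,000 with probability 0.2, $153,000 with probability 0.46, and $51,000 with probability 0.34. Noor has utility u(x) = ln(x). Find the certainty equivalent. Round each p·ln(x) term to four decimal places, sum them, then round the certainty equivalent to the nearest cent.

E[u] = 0.2·ln(183000) + 0.46·ln(153000) + 0.34·ln(51000) = 2.4234 + 5.4916 + 3.6855 = 11.6005
CE = e^11.6005 ≈ 109152.36

$109,152.36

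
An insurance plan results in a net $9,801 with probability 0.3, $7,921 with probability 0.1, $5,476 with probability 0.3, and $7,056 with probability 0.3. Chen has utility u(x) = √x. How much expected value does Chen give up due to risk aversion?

$96

E[u] = 0.3·√9801 + 0.1·√7921 + 0.3·√5476 + 0.3·√7056 = 0.3·99 + 0.1·89 + 0.3·74 + 0.3·84 = 86
CE = (86)² = 7396
Risk premium = EV − CE = 7492 − 7396 = 96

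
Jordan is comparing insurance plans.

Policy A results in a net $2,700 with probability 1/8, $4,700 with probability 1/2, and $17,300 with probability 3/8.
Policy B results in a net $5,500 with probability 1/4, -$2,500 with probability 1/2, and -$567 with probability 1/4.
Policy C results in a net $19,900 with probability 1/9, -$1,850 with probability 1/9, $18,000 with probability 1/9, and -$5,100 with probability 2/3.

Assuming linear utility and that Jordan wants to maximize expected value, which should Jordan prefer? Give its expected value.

Policy A ($9,175)

Policy A = 1/8 × 2700 + 1/2 × 4700 + 3/8 × 17300 = 337.5 + 2350 + 6487.5 = 9175
Policy B = 1/4 × 5500 + 1/2 × (-2500) + 1/4 × (-567) = 1375 − 1250 − 141.75 = -16.75
Policy C = 1/9 × 19900 + 1/9 × (-1850) + 1/9 × 18000 + 2/3 × (-5100) = 2211.1111 − 205.5556 + 2000 − 3400 = 605.5556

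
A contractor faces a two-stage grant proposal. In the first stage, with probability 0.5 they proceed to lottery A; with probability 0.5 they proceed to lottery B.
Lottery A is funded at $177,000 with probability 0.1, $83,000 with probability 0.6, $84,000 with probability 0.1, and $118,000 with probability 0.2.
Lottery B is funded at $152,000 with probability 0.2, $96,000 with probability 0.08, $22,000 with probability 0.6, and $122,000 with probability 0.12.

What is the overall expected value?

$82,710

EV(A) = 0.1 × 177000 + 0.6 × 83000 + 0.1 × 84000 + 0.2 × 118000 = 17700 + 49800 + 8400 + 23600 = 99500
EV(B) = 0.2 × 152000 + 0.08 × 96000 + 0.6 × 22000 + 0.12 × 122000 = 30400 + 7680 + 13200 + 14640 = 65920
Overall = 0.5 × 99500 + 0.5 × 65920 = 49750 + 32960 = 82710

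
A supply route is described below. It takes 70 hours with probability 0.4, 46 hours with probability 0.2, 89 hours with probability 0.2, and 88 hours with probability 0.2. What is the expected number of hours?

72.6 hours

EV = 0.4 × 70 + 0.2 × 46 + 0.2 × 89 + 0.2 × 88 = 28 + 9.2 + 17.8 + 17.6 = 72.6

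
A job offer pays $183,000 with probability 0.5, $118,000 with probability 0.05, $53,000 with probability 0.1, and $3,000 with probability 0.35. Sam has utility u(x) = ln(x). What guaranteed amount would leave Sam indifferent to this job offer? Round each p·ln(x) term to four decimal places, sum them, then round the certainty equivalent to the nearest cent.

E[u] = 0.5·ln(183000) + 0.05·ln(118000) + 0.1·ln(53000) + 0.35·ln(3000) = 6.0586 + 0.5839 + 1.0878 + 2.8022 = 10.5325
CE = e^10.5325 ≈ 37515.15

$37,515.15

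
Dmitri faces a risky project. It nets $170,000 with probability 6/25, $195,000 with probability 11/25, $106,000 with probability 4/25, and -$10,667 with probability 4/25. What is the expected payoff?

EV = 6/25 × 170000 + 11/25 × 195000 + 4/25 × 106000 + 4/25 × (-10667) = 40800 + 85800 + 16960 − 1706.72 = 141853.28

$141,853.28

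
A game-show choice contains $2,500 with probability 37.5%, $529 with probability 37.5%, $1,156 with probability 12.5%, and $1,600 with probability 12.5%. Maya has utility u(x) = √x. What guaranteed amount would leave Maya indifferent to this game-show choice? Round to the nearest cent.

$1,341.39

E[u] = 0.375·√2500 + 0.375·√529 + 0.125·√1156 + 0.125·√1600 = 0.375·50 + 0.375·23 + 0.125·34 + 0.125·40 = 36.625
CE = (36.625)² = 1341.390625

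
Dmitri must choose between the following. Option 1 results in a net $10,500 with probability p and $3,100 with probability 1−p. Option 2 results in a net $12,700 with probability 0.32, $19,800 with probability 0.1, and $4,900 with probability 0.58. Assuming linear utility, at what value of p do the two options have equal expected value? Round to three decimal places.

EV(Option 2) = 0.32 × 12700 + 0.1 × 19800 + 0.58 × 4900 = 4064 + 1980 + 2842 = 8886
p·10500 + (1−p)·3100 = 8886
7400p + 3100 = 8886
p = (8886 − 3100) / 7400

p = 0.782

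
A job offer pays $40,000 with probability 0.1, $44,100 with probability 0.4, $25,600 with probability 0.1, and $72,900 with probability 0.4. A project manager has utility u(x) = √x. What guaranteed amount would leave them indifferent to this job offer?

$51,984

E[u] = 0.1·√40000 + 0.4·√44100 + 0.1·√25600 + 0.4·√72900 = 0.1·200 + 0.4·210 + 0.1·160 + 0.4·270 = 228
CE = (228)² = 51984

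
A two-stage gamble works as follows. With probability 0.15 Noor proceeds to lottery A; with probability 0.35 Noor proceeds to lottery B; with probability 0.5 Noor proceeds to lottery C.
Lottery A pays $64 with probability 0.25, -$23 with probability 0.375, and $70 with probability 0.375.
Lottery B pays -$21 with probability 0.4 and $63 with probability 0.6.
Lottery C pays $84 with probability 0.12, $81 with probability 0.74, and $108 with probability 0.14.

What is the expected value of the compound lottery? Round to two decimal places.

$57.90

EV(A) = 0.25 × 64 + 0.375 × (-23) + 0.375 × 70 = 16 − 8.625 + 26.25 = 33.625
EV(B) = 0.4 × (-21) + 0.6 × 63 = -8.4 + 37.8 = 29.4
EV(C) = 0.12 × 84 + 0.74 × 81 + 0.14 × 108 = 10.08 + 59.94 + 15.12 = 85.14
Overall = 0.15 × 33.625 + 0.35 × 29.4 + 0.5 × 85.14 = 5.04375 + 10.29 + 42.57 = 57.90375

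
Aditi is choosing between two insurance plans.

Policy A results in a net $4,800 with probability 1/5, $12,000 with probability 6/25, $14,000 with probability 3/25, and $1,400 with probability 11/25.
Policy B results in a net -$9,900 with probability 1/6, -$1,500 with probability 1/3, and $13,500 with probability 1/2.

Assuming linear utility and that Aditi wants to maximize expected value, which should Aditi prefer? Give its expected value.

Policy A ($6,136)

Policy A = 1/5 × 4800 + 6/25 × 12000 + 3/25 × 14000 + 11/25 × 1400 = 960 + 2880 + 1680 + 616 = 6136
Policy B = 1/6 × (-9900) + 1/3 × (-1500) + 1/2 × 13500 = -1650 − 500 + 6750 = 4600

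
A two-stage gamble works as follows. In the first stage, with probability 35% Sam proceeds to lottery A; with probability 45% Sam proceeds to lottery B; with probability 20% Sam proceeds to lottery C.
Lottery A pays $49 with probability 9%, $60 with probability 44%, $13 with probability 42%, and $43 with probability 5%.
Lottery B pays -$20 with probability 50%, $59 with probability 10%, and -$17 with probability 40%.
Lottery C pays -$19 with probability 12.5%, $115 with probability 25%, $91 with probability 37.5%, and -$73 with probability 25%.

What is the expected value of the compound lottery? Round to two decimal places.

$16.99

EV(A) = 0.09 × 49 + 0.44 × 60 + 0.42 × 13 + 0.05 × 43 = 4.41 + 26.4 + 5.46 + 2.15 = 38.42
EV(B) = 0.5 × (-20) + 0.1 × 59 + 0.4 × (-17) = -10 + 5.9 − 6.8 = -10.9
EV(C) = 0.125 × (-19) + 0.25 × 115 + 0.375 × 91 + 0.25 × (-73) = -2.375 + 28.75 + 34.125 − 18.25 = 42.25
Overall = 0.35 × 38.42 + 0.45 × (-10.9) + 0.2 × 42.25 = 13.447 − 4.905 + 8.45 = 16.992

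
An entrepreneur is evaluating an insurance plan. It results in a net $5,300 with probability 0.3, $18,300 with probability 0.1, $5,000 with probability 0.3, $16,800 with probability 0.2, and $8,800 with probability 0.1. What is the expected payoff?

$9,160

EV = 0.3 × 5300 + 0.1 × 18300 + 0.3 × 5000 + 0.2 × 16800 + 0.1 × 8800 = 1590 + 1830 + 1500 + 3360 + 880 = 9160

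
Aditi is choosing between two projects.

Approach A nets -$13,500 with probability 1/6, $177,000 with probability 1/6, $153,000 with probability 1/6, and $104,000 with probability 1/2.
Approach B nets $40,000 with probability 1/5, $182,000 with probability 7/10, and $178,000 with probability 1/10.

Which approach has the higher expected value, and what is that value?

Approach B ($153,200)

Approach A = 1/6 × (-13500) + 1/6 × 177000 + 1/6 × 153000 + 1/2 × 104000 = -2250 + 29500 + 25500 + 52000 = 104750
Approach B = 1/5 × 40000 + 7/10 × 182000 + 1/10 × 178000 = 8000 + 127400 + 17800 = 153200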